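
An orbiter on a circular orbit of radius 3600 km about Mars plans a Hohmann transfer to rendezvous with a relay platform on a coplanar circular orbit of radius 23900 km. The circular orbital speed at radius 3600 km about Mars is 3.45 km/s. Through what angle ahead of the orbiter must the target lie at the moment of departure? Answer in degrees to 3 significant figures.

From the circular-orbit relation v² = μ/r at r = 3600 km: μ = v²r = (3.45)² × 3600 = 42849.0 km³/s².
Semi-major axis of the transfer orbit: a_t = (3600 + 23900)/2 = 13750 km.
Transfer time t = π√(a_t³/μ) = 24470 s.
Target angular speed ω₂ = √(μ/r₂³) = 5.602×10^-5 rad/s.
Angle swept by the target during transfer: ω₂·t = 1.371 rad = 78.55°.
The orbiter traverses 180° on the transfer ellipse, so the target must lead by 180° − 78.55° = 101°.

φ = 101°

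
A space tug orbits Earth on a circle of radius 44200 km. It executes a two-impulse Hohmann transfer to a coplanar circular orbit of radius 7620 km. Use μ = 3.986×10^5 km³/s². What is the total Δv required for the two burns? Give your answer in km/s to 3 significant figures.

Δv = 3.59 km/s

Semi-major axis of the transfer orbit: a_t = (44200 + 7620)/2 = 25910 km.
Circular speed at r₁: v₁ = √(μ/r₁) = √(3.986×10^5/44200) = 3.003 km/s.
On the transfer ellipse at r₁, vis-viva equation gives v_a = √[μ(2/r₁ − 1/a_t)] = 1.629 km/s.
First burn Δv₁ = |v_a − v₁| = 1.374 km/s.
Circular speed at r₂: v₂ = √(μ/r₂) = 7.2325 km/s.
Transfer-orbit speed at r₂: v_p = √[μ(2/r₂ − 1/a_t)] = 9.4464 km/s.
Second burn Δv₂ = |v₂ − v_p| = 2.214 km/s.
Δv = Δv₁ + Δv₂ = 1.374 + 2.214 = 3.588 km/s.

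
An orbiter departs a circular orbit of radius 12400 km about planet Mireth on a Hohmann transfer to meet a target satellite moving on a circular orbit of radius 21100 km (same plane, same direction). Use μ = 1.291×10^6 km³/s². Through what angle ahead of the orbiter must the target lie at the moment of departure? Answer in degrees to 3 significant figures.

φ = 52.7°

Transfer-ellipse semi-major axis a_t = (r₁ + r₂)/2 = (12400 + 21100)/2 = 16750 km.
Transfer time t = π√(a_t³/μ) = 5994 s.
The target's mean motion on its circular orbit is ω₂ = √(μ/r₂³) = 3.707×10^-4 rad/s.
Angle swept by the target during transfer: ω₂·t = 2.222 rad = 127.3°.
The orbiter traverses 180° on the transfer ellipse, so the target must lead by 180° − 127.3° = 52.7°.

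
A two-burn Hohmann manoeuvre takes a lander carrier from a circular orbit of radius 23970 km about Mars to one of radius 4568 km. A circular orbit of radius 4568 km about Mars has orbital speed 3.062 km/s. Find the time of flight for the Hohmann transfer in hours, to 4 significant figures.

t = 7.187 hours

From the circular-orbit relation v² = μ/r at r = 4568 km: μ = v²r = (3.062)² × 4568 = 42828.9 km³/s².
Transfer-ellipse semi-major axis a_t = (r₁ + r₂)/2 = (23970 + 4568)/2 = 14269 km.
Transfer time t = π√(a_t³/μ) = π√((14269)³ / 42828.9) = 25874 s.
Converting: 25874 s ÷ 3600 s/hour = 7.187 hours.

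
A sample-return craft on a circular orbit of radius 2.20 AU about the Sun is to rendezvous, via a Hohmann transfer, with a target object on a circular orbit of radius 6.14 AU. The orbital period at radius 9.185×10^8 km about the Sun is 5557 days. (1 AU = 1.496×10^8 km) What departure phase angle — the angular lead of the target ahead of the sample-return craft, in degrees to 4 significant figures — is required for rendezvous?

From Kepler's third law T² = 4π²r³/μ at r = 9.185×10^8 km, T = 5557 days = 5557 × 86400 s = 4.801248×10^8 s: μ = 4π²r³/T² = 1.32706×10^11 km³/s².
In km: r₁ = 2.20 × 1.496×10^8 = 3.2912×10^8 km; r₂ = 6.14 × 1.496×10^8 = 9.18544×10^8 km.
Transfer-ellipse semi-major axis a_t = (r₁ + r₂)/2 = (3.2912×10^8 + 9.18544×10^8)/2 = 6.23832×10^8 km.
The half-period of the transfer ellipse is t = π√(a_t³/μ) = 1.343714×10^8 s.
Target angular speed ω₂ = √(μ/r₂³) = 1.308563×10^-8 rad/s.
Angle swept by the target during transfer: ω₂·t = 1.758334 rad = 100.75°.
The sample-return craft traverses 180° on the transfer ellipse, so the target must lead by 180° − 100.75° = 79.25°.

φ = 79.25°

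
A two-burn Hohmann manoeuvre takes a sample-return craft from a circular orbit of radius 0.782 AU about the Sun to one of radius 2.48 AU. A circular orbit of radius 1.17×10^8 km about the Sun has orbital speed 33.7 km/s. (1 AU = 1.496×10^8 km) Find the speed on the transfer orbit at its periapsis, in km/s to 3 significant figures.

v = 41.6 km/s

From the circular-orbit relation v² = μ/r at r = 1.17×10^8 km: μ = v²r = (33.7)² × 1.17×10^8 = 1.32876×10^11 km³/s².
In km: r₁ = 0.782 × 1.496×10^8 = 1.169872×10^8 km; r₂ = 2.48 × 1.496×10^8 = 3.71008×10^8 km.
Transfer-ellipse semi-major axis a_t = (r₁ + r₂)/2 = (1.169872×10^8 + 3.71008×10^8)/2 = 2.439976×10^8 km.
At periapsis, r = 1.169872×10^8 km.
From the vis-viva equation, v = √[μ(2/r − 1/a_t)] = 41.56 km/s.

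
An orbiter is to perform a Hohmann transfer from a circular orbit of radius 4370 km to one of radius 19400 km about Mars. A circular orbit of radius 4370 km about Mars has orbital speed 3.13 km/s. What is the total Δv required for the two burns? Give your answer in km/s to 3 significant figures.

From the circular-orbit relation v² = μ/r at r = 4370 km: μ = v²r = (3.13)² × 4370 = 42812.5 km³/s².
Semi-major axis of the transfer orbit: a_t = (4370 + 19400)/2 = 11885 km.
Circular speed at r₁: v₁ = √(μ/r₁) = √(42812.5/4370) = 3.1300 km/s.
On the transfer ellipse at r₁, v² = μ(2/r − 1/a) gives v_p = √[μ(2/r₁ − 1/a_t)] = 3.9989 km/s.
First burn Δv₁ = |v_p − v₁| = 0.8689 km/s.
Circular speed at r₂: v₂ = √(μ/r₂) = 1.4855 km/s.
Transfer-orbit speed at r₂: v_a = √[μ(2/r₂ − 1/a_t)] = 0.90079 km/s.
Second burn Δv₂ = |v₂ − v_a| = 0.5847 km/s.
Total Δv = Δv₁ + Δv₂ = 1.454 km/s.

Δv = 1.45 km/s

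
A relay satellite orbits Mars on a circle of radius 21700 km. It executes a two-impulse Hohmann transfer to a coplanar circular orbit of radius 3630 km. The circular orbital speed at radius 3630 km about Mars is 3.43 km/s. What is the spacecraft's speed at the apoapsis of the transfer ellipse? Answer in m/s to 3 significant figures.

v = 751 m/s

From the circular-orbit relation v² = μ/r at r = 3630 km: μ = v²r = (3.43)² × 3630 = 42706.6 km³/s².
The Hohmann ellipse has a_t = (r₁ + r₂)/2 = 12665 km.
At apoapsis, r = 21700 km.
From the vis-viva equation, v = √[μ(2/r − 1/a_t)] = 0.7510 km/s.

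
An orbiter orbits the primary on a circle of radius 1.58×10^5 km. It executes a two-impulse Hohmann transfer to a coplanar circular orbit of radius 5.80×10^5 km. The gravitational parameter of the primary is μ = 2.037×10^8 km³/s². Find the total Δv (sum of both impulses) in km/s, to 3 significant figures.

Transfer-ellipse semi-major axis a_t = (r₁ + r₂)/2 = (1.580×10^5 + 5.800×10^5)/2 = 3.690×10^5 km.
Circular speed at r₁: v₁ = √(μ/r₁) = √(2.037×10^8/1.580×10^5) = 35.91 km/s.
On the transfer ellipse at r₁, vis-viva equation gives v_p = √[μ(2/r₁ − 1/a_t)] = 45.02 km/s.
First burn Δv₁ = |v_p − v₁| = 9.110 km/s.
At r₂, v₂ = √(μ/r₂) = 18.741 km/s.
Transfer-orbit speed at r₂: v_a = √[μ(2/r₂ − 1/a_t)] = 12.263 km/s.
Second burn Δv₂ = |v₂ − v_a| = 6.478 km/s.
Total Δv = Δv₁ + Δv₂ = 15.59 km/s.

Δv = 15.6 km/s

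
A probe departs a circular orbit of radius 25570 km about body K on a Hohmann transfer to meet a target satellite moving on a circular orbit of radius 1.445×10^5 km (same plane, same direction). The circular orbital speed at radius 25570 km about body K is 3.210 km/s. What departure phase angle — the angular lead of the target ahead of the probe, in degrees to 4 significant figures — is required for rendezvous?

From the circular-orbit relation v² = μ/r at r = 25570 km: μ = v²r = (3.210)² × 25570 = 2.63476×10^5 km³/s².
Semi-major axis of the transfer orbit: a_t = (25570 + 1.445×10^5)/2 = 85035 km.
The half-period of the transfer ellipse is t = π√(a_t³/μ) = 1.51767×10^5 s.
The target's mean motion on its circular orbit is ω₂ = √(μ/r₂³) = 9.34477×10^-6 rad/s.
Angle swept by the target during transfer: ω₂·t = 1.4182 rad = 81.26°.
The probe traverses 180° on the transfer ellipse, so the target must lead by 180° − 81.26° = 98.74°.

φ = 98.74°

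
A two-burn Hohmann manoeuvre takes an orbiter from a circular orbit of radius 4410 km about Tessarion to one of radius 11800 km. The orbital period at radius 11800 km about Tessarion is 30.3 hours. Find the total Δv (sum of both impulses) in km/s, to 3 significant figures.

Δv = 0.408 km/s

From Kepler's third law T² = 4π²r³/μ at r = 11800 km, T = 30.3 hours = 30.3 × 3600 s = 1.0908×10^5 s: μ = 4π²r³/T² = 5451.49 km³/s².
Transfer-ellipse semi-major axis a_t = (r₁ + r₂)/2 = (4410 + 11800)/2 = 8105 km.
Circular speed at r₁: v₁ = √(μ/r₁) = √(5451.49/4410) = 1.1118 km/s.
On the transfer ellipse at r₁, vis-viva equation gives v_p = √[μ(2/r₁ − 1/a_t)] = 1.3415 km/s.
First burn Δv₁ = |v_p − v₁| = 0.2297 km/s.
At r₂, v₂ = √(μ/r₂) = 0.6797 km/s.
Transfer-orbit speed at r₂: v_a = √[μ(2/r₂ − 1/a_t)] = 0.5014 km/s.
Second burn Δv₂ = |v₂ − v_a| = 0.1783 km/s.
Total Δv = Δv₁ + Δv₂ = 0.4080 km/s.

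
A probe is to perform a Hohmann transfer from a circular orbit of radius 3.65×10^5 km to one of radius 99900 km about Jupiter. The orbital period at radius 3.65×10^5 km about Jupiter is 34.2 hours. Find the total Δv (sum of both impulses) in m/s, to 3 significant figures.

Δv = 15400 m/s

From Kepler's third law T² = 4π²r³/μ at r = 3.65×10^5 km, T = 34.2 hours = 34.2 × 3600 s = 1.2312×10^5 s: μ = 4π²r³/T² = 1.26643×10^8 km³/s².
Transfer-ellipse semi-major axis a_t = (r₁ + r₂)/2 = (3.650×10^5 + 99900)/2 = 2.3245×10^5 km.
Circular speed at r₁: v₁ = √(μ/r₁) = √(1.26643×10^8/3.650×10^5) = 18.627 km/s.
Transfer-orbit speed at r₁ (v² = μ(2/r − 1/a)): v_a = √[μ(2/r₁ − 1/a_t)] = 12.211 km/s.
First burn Δv₁ = |v_a − v₁| = 6.416 km/s.
At r₂, v₂ = √(μ/r₂) = 35.605 km/s.
Transfer-orbit speed at r₂: v_p = √[μ(2/r₂ − 1/a_t)] = 44.616 km/s.
Second burn Δv₂ = |v₂ − v_p| = 9.011 km/s.
Δv = Δv₁ + Δv₂ = 6.416 + 9.011 = 15.43 km/s.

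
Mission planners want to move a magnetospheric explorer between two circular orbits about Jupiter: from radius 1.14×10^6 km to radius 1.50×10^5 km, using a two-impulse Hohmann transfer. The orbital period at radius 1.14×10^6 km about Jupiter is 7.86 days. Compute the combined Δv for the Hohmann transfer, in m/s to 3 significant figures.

Δv = 15000 m/s

From Kepler's third law T² = 4π²r³/μ at r = 1.14×10^6 km, T = 7.86 days = 7.86 × 86400 s = 6.79104×10^5 s: μ = 4π²r³/T² = 1.26824×10^8 km³/s².
Semi-major axis of the transfer orbit: a_t = (1.140×10^6 + 1.500×10^5)/2 = 6.450×10^5 km.
At r₁ the circular-orbit speed is v₁ = √(μ/r₁) = 10.547 km/s.
Transfer-orbit speed at r₁ (vis-viva): v_a = √[μ(2/r₁ − 1/a_t)] = 5.0864 km/s.
First burn Δv₁ = |v_a − v₁| = 5.461 km/s.
At r₂, v₂ = √(μ/r₂) = 29.08 km/s.
Transfer-orbit speed at r₂: v_p = √[μ(2/r₂ − 1/a_t)] = 38.66 km/s.
Second burn Δv₂ = |v₂ − v_p| = 9.580 km/s.
Δv = Δv₁ + Δv₂ = 5.461 + 9.580 = 15.04 km/s.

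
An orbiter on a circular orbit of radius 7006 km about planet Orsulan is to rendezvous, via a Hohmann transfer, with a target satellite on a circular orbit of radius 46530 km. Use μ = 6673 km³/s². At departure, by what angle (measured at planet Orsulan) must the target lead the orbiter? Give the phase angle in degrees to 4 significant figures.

φ = 101.5°

Semi-major axis of the transfer orbit: a_t = (7006 + 46530)/2 = 26768 km.
The half-period of the transfer ellipse is t = π√(a_t³/μ) = 1.6843×10^5 s.
Target angular speed ω₂ = √(μ/r₂³) = 8.1388×10^-6 rad/s.
Angle swept by the target during transfer: ω₂·t = 1.3708 rad = 78.54°.
Arrival is 180° from departure on the ellipse, so φ = 180° − 78.54° = 101.5°.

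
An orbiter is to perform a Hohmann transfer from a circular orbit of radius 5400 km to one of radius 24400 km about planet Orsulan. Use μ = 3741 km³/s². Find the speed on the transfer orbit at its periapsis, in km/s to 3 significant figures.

Transfer-ellipse semi-major axis a_t = (r₁ + r₂)/2 = (5400 + 24400)/2 = 14900 km.
At periapsis, r = 5400 km.
From the vis-viva equation, v = √[μ(2/r − 1/a_t)] = 1.065 km/s.

v = 1.07 km/s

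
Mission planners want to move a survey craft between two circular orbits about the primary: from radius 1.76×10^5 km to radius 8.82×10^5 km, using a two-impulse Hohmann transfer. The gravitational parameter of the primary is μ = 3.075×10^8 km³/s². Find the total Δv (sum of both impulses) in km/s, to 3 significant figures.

Δv = 20.1 km/s

Transfer-ellipse semi-major axis a_t = (r₁ + r₂)/2 = (1.760×10^5 + 8.820×10^5)/2 = 5.290×10^5 km.
At r₁ the circular-orbit speed is v₁ = √(μ/r₁) = 41.7990 km/s.
On the transfer ellipse at r₁, vis-viva equation gives v_p = √[μ(2/r₁ − 1/a_t)] = 53.9725 km/s.
First burn Δv₁ = |v_p − v₁| = 12.1735 km/s.
Circular speed at r₂: v₂ = √(μ/r₂) = 18.67189 km/s.
Transfer-orbit speed at r₂: v_a = √[μ(2/r₂ − 1/a_t)] = 10.77003 km/s.
Second burn Δv₂ = |v₂ − v_a| = 7.90186 km/s.
Δv = Δv₁ + Δv₂ = 12.1735 + 7.90186 = 20.08 km/s.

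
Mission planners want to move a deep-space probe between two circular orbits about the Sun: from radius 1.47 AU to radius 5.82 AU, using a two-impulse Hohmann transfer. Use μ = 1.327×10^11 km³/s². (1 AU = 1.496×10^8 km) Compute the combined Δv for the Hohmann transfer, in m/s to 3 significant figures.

In km: r₁ = 1.47 × 1.496×10^8 = 2.19912×10^8 km; r₂ = 5.82 × 1.496×10^8 = 8.70672×10^8 km.
The Hohmann ellipse has a_t = (r₁ + r₂)/2 = 5.45292×10^8 km.
Circular speed at r₁: v₁ = √(μ/r₁) = √(1.327×10^11/2.19912×10^8) = 24.565 km/s.
On the transfer ellipse at r₁, v² = μ(2/r − 1/a) gives v_p = √[μ(2/r₁ − 1/a_t)] = 31.040 km/s.
First burn Δv₁ = |v_p − v₁| = 6.475 km/s.
Circular speed at r₂: v₂ = √(μ/r₂) = 12.345 km/s.
Transfer-orbit speed at r₂: v_a = √[μ(2/r₂ − 1/a_t)] = 7.8400 km/s.
Second burn Δv₂ = |v₂ − v_a| = 4.505 km/s.
Total Δv = Δv₁ + Δv₂ = 10.98 km/s.

Δv = 11000 m/s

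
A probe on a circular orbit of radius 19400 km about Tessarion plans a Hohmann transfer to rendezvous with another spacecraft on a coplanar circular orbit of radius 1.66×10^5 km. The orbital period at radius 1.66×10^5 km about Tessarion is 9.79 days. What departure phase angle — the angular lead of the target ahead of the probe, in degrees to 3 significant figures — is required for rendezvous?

φ = 105°

From Kepler's third law T² = 4π²r³/μ at r = 1.66×10^5 km, T = 9.79 days = 9.79 × 86400 s = 8.45856×10^5 s: μ = 4π²r³/T² = 2.52401×10^5 km³/s².
Semi-major axis of the transfer orbit: a_t = (19400 + 1.660×10^5)/2 = 92700 km.
The half-period of the transfer ellipse is t = π√(a_t³/μ) = 1.764915×10^5 s.
Target angular speed ω₂ = √(μ/r₂³) = 7.428197×10^-6 rad/s.
Angle swept by the target during transfer: ω₂·t = 1.31101 rad = 75.12°.
The probe traverses 180° on the transfer ellipse, so the target must lead by 180° − 75.12° = 105°.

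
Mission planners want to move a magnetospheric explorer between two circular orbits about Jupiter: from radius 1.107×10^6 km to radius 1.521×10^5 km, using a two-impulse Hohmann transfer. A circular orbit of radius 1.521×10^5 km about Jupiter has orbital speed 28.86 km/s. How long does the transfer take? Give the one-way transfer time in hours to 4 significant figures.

From the circular-orbit relation v² = μ/r at r = 1.521×10^5 km: μ = v²r = (28.86)² × 1.521×10^5 = 1.26684×10^8 km³/s².
The Hohmann ellipse has a_t = (r₁ + r₂)/2 = 6.2955×10^5 km.
By Kepler's third law the transfer-orbit period is T = 2π√(a_t³/μ), so t = T/2 = 1.3942×10^5 s.
Converting: 1.3942×10^5 s ÷ 3600 s/hour = 38.73 hours.

t = 38.73 hours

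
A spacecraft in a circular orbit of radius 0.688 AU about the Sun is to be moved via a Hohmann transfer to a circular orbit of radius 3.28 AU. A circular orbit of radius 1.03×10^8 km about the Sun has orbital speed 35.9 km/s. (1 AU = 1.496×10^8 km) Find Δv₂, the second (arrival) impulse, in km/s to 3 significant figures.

From the circular-orbit relation v² = μ/r at r = 1.03×10^8 km: μ = v²r = (35.9)² × 1.03×10^8 = 1.32747×10^11 km³/s².
In km: r₁ = 0.688 × 1.496×10^8 = 1.029248×10^8 km; r₂ = 3.28 × 1.496×10^8 = 4.90688×10^8 km.
Semi-major axis of the transfer orbit: a_t = (1.029248×10^8 + 4.90688×10^8)/2 = 2.968064×10^8 km.
On the circular orbit at r = 4.90688×10^8 km, v_c = √(μ/r) = 16.448 km/s.
Vis-viva on the transfer ellipse at r = 4.90688×10^8 km gives v_t = √[μ(2/r − 1/a_t)] = 9.6858 km/s.
Δv₂ = |v_t − v_c| = |9.6858 − 16.448| = 6.762 km/s.

Δv₂ = 6.76 km/s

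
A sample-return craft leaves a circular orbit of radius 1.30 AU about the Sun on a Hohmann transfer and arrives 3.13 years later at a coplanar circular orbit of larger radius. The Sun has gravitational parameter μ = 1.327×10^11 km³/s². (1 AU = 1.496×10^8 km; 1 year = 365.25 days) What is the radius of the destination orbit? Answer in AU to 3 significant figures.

r₂ = 5.49 AU

In km: r₁ = 1.30 × 1.496×10^8 = 1.9448×10^8 km.
Transfer time t = 3.13 years × 365.25 × 86400 s = 9.8775288×10^7 s, and t = π√(a_t³/μ).
So a_t = (μ t²/π²)^(1/3) = (1.327×10^11 × (9.8775288×10^7)² / π²)^(1/3) = 5.0811×10^8 km.
Since a_t = (r₁ + r₂)/2, r₂ = 2a_t − r₁ = 2×5.0811×10^8 − 1.9448×10^8 = 8.2174×10^8 km.
In AU: r₂ = 8.2174×10^8 / 1.496×10^8 = 5.49 AU.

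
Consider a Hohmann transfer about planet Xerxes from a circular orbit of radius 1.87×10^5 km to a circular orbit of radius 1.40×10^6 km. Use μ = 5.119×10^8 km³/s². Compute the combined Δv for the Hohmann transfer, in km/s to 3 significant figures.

Δv = 27.0 km/s

Semi-major axis of the transfer orbit: a_t = (1.870×10^5 + 1.400×10^6)/2 = 7.935×10^5 km.
At r₁ the circular-orbit speed is v₁ = √(μ/r₁) = 52.3205 km/s.
On the transfer ellipse at r₁, v² = μ(2/r − 1/a) gives v_p = √[μ(2/r₁ − 1/a_t)] = 69.4964 km/s.
First burn Δv₁ = |v_p − v₁| = 17.1759 km/s.
Circular speed at r₂: v₂ = √(μ/r₂) = 19.12179 km/s.
Transfer-orbit speed at r₂: v_a = √[μ(2/r₂ − 1/a_t)] = 9.282734 km/s.
Second burn Δv₂ = |v₂ − v_a| = 9.83906 km/s.
Δv = Δv₁ + Δv₂ = 17.1759 + 9.83906 = 27.01 km/s.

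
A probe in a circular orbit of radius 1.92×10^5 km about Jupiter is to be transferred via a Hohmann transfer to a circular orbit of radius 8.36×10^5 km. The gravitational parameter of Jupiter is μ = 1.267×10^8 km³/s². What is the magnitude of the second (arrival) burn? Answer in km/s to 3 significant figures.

Transfer-ellipse semi-major axis a_t = (r₁ + r₂)/2 = (1.920×10^5 + 8.360×10^5)/2 = 5.140×10^5 km.
Circular speed at r = 8.360×10^5 km: v_c = √(μ/r) = 12.311 km/s.
Transfer-orbit speed at the same r (vis-viva, a = a_t): v_t = √[μ(2/r − 1/a_t)] = 7.5241 km/s.
Δv₂ = |v_t − v_c| = |7.5241 − 12.311| = 4.787 km/s.

Δv₂ = 4.79 km/s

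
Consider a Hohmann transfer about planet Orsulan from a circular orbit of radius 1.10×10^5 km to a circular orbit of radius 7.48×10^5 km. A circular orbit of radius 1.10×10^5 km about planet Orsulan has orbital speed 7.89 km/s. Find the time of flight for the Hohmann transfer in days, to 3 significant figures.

t = 3.90 days

From the circular-orbit relation v² = μ/r at r = 1.10×10^5 km: μ = v²r = (7.89)² × 1.10×10^5 = 6.84773×10^6 km³/s².
The Hohmann ellipse has a_t = (r₁ + r₂)/2 = 4.290×10^5 km.
By Kepler's third law the transfer-orbit period is T = 2π√(a_t³/μ), so t = T/2 = 3.373×10^5 s.
Converting: 3.373×10^5 s ÷ 86400 s/day = 3.90 days.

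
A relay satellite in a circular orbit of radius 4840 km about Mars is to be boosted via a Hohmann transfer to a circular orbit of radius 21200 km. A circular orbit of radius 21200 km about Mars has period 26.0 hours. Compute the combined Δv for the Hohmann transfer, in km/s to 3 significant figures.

Δv = 1.38 km/s

From Kepler's third law T² = 4π²r³/μ at r = 21200 km, T = 26.0 hours = 26.0 × 3600 s = 93600 s: μ = 4π²r³/T² = 42935.4 km³/s².
Transfer-ellipse semi-major axis a_t = (r₁ + r₂)/2 = (4840 + 21200)/2 = 13020 km.
Circular speed at r₁: v₁ = √(μ/r₁) = √(42935.4/4840) = 2.97841 km/s.
Transfer-orbit speed at r₁ (v² = μ(2/r − 1/a)): v_p = √[μ(2/r₁ − 1/a_t)] = 3.80056 km/s.
First burn Δv₁ = |v_p − v₁| = 0.82215 km/s.
At r₂, v₂ = √(μ/r₂) = 1.423115 km/s.
Transfer-orbit speed at r₂: v_a = √[μ(2/r₂ − 1/a_t)] = 0.8676750 km/s.
Second burn Δv₂ = |v₂ − v_a| = 0.55544 km/s.
Total Δv = Δv₁ + Δv₂ = 1.378 km/s.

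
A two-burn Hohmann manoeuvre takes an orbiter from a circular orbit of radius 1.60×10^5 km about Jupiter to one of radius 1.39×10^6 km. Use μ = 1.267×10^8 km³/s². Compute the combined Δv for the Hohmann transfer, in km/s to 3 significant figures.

Δv = 14.8 km/s

Transfer-ellipse semi-major axis a_t = (r₁ + r₂)/2 = (1.600×10^5 + 1.390×10^6)/2 = 7.750×10^5 km.
Circular speed at r₁: v₁ = √(μ/r₁) = √(1.267×10^8/1.600×10^5) = 28.1403 km/s.
On the transfer ellipse at r₁, vis-viva gives v_p = √[μ(2/r₁ − 1/a_t)] = 37.6864 km/s.
First burn Δv₁ = |v_p − v₁| = 9.5461 km/s.
Circular speed at r₂: v₂ = √(μ/r₂) = 9.5473 km/s.
Transfer-orbit speed at r₂: v_a = √[μ(2/r₂ − 1/a_t)] = 4.3380 km/s.
Second burn Δv₂ = |v₂ − v_a| = 5.2093 km/s.
Total Δv = Δv₁ + Δv₂ = 14.76 km/s.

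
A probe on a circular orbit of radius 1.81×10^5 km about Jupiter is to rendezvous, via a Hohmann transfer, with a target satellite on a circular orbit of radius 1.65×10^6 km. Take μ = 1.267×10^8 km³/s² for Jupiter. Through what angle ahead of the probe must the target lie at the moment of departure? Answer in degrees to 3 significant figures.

φ = 106°

The Hohmann ellipse has a_t = (r₁ + r₂)/2 = 9.155×10^5 km.
Transfer time t = π√(a_t³/μ) = 2.4448×10^5 s.
The target's mean motion on its circular orbit is ω₂ = √(μ/r₂³) = 5.3108×10^-6 rad/s.
Angle swept by the target during transfer: ω₂·t = 1.2984 rad = 74.39°.
The probe traverses 180° on the transfer ellipse, so the target must lead by 180° − 74.39° = 106°.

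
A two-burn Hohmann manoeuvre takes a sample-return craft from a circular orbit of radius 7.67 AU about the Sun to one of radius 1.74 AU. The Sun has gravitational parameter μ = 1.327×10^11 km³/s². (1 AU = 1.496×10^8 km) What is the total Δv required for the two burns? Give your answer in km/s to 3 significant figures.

Δv = 10.5 km/s

In km: r₁ = 7.67 × 1.496×10^8 = 1.147432×10^9 km; r₂ = 1.74 × 1.496×10^8 = 2.60304×10^8 km.
The Hohmann ellipse has a_t = (r₁ + r₂)/2 = 7.03868×10^8 km.
Circular speed at r₁: v₁ = √(μ/r₁) = √(1.327×10^11/1.147432×10^9) = 10.754 km/s.
Transfer-orbit speed at r₁ (v² = μ(2/r − 1/a)): v_a = √[μ(2/r₁ − 1/a_t)] = 6.5398 km/s.
First burn Δv₁ = |v_a − v₁| = 4.214 km/s.
At r₂, v₂ = √(μ/r₂) = 22.5785 km/s.
Transfer-orbit speed at r₂: v_p = √[μ(2/r₂ − 1/a_t)] = 28.8279 km/s.
Second burn Δv₂ = |v₂ − v_p| = 6.249 km/s.
Total Δv = Δv₁ + Δv₂ = 10.46 km/s.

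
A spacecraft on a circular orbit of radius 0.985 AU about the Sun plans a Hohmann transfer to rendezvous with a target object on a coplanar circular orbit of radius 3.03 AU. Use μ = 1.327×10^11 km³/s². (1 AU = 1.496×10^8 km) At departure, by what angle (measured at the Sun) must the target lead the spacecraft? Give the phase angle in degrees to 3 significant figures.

φ = 82.9°

In km: r₁ = 0.985 × 1.496×10^8 = 1.47356×10^8 km; r₂ = 3.03 × 1.496×10^8 = 4.53288×10^8 km.
Semi-major axis of the transfer orbit: a_t = (1.47356×10^8 + 4.53288×10^8)/2 = 3.00322×10^8 km.
Transfer time t = π√(a_t³/μ) = 4.488×10^7 s.
Target angular speed ω₂ = √(μ/r₂³) = 3.775×10^-8 rad/s.
Angle swept by the target during transfer: ω₂·t = 1.6942 rad = 97.07°.
Arrival is 180° from departure on the ellipse, so φ = 180° − 97.07° = 82.9°.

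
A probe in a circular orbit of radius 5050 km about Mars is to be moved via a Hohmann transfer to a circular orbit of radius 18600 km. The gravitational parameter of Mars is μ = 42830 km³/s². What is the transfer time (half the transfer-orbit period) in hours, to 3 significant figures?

Transfer-ellipse semi-major axis a_t = (r₁ + r₂)/2 = (5050 + 18600)/2 = 11825 km.
Half the transfer-orbit period gives t = π√(a_t³/μ) = 19520 s.
Converting: 19520 s ÷ 3600 s/hour = 5.42 hours.

t = 5.42 hours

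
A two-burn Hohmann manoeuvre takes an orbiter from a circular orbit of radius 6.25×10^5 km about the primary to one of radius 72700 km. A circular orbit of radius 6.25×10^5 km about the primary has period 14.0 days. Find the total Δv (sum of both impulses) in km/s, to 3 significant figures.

From Kepler's third law T² = 4π²r³/μ at r = 6.25×10^5 km, T = 14.0 days = 14.0 × 86400 s = 1.2096×10^6 s: μ = 4π²r³/T² = 6.58743×10^6 km³/s².
The Hohmann ellipse has a_t = (r₁ + r₂)/2 = 3.4885×10^5 km.
At r₁ the circular-orbit speed is v₁ = √(μ/r₁) = 3.24652 km/s.
On the transfer ellipse at r₁, v² = μ(2/r − 1/a) gives v_a = √[μ(2/r₁ − 1/a_t)] = 1.48206 km/s.
First burn Δv₁ = |v_a − v₁| = 1.7645 km/s.
At r₂, v₂ = √(μ/r₂) = 9.51899 km/s.
Transfer-orbit speed at r₂: v_p = √[μ(2/r₂ − 1/a_t)] = 12.7412 km/s.
Second burn Δv₂ = |v₂ − v_p| = 3.2222 km/s.
Δv = Δv₁ + Δv₂ = 1.7645 + 3.2222 = 4.987 km/s.

Δv = 4.99 km/s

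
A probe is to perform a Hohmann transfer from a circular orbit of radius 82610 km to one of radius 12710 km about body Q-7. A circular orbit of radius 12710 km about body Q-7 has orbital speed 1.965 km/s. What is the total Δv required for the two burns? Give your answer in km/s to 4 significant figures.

From the circular-orbit relation v² = μ/r at r = 12710 km: μ = v²r = (1.965)² × 12710 = 49076.2 km³/s².
Transfer-ellipse semi-major axis a_t = (r₁ + r₂)/2 = (82610 + 12710)/2 = 47660 km.
Circular speed at r₁: v₁ = √(μ/r₁) = √(49076.2/82610) = 0.77076 km/s.
Transfer-orbit speed at r₁ (vis-viva): v_a = √[μ(2/r₁ − 1/a_t)] = 0.39803 km/s.
First burn Δv₁ = |v_a − v₁| = 0.37273 km/s.
At r₂, v₂ = √(μ/r₂) = 1.96500 km/s.
Transfer-orbit speed at r₂: v_p = √[μ(2/r₂ − 1/a_t)] = 2.58703 km/s.
Second burn Δv₂ = |v₂ − v_p| = 0.62203 km/s.
Total Δv = Δv₁ + Δv₂ = 0.9948 km/s.

Δv = 0.9948 km/s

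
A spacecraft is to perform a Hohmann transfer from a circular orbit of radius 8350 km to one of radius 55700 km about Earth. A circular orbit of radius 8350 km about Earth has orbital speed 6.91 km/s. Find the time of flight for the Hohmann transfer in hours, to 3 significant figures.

From the circular-orbit relation v² = μ/r at r = 8350 km: μ = v²r = (6.91)² × 8350 = 3.98697×10^5 km³/s².
Transfer-ellipse semi-major axis a_t = (r₁ + r₂)/2 = (8350 + 55700)/2 = 32025 km.
Half the transfer-orbit period gives t = π√(a_t³/μ) = 28510 s.
Converting: 28510 s ÷ 3600 s/hour = 7.92 hours.

t = 7.92 hours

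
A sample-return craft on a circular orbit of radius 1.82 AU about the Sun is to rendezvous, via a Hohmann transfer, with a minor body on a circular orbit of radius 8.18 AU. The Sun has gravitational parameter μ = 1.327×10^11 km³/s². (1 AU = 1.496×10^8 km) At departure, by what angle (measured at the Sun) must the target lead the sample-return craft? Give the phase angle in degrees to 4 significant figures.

φ = 93.98°

In km: r₁ = 1.82 × 1.496×10^8 = 2.72272×10^8 km; r₂ = 8.18 × 1.496×10^8 = 1.223728×10^9 km.
Semi-major axis of the transfer orbit: a_t = (2.72272×10^8 + 1.223728×10^9)/2 = 7.480×10^8 km.
The half-period of the transfer ellipse is t = π√(a_t³/μ) = 1.7643×10^8 s.
The target's mean motion on its circular orbit is ω₂ = √(μ/r₂³) = 8.5096×10^-9 rad/s.
Angle swept by the target during transfer: ω₂·t = 1.5013 rad = 86.02°.
Arrival is 180° from departure on the ellipse, so φ = 180° − 86.02° = 93.98°.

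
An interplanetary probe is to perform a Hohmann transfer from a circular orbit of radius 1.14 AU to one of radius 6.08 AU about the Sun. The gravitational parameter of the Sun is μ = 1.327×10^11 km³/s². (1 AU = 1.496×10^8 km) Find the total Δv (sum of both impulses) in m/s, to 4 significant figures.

In km: r₁ = 1.14 × 1.496×10^8 = 1.70544×10^8 km; r₂ = 6.08 × 1.496×10^8 = 9.09568×10^8 km.
Semi-major axis of the transfer orbit: a_t = (1.70544×10^8 + 9.09568×10^8)/2 = 5.40056×10^8 km.
At r₁ the circular-orbit speed is v₁ = √(μ/r₁) = 27.8944 km/s.
Transfer-orbit speed at r₁ (vis-viva equation): v_p = √[μ(2/r₁ − 1/a_t)] = 36.2006 km/s.
First burn Δv₁ = |v_p − v₁| = 8.306 km/s.
At r₂, v₂ = √(μ/r₂) = 12.079 km/s.
Transfer-orbit speed at r₂: v_a = √[μ(2/r₂ − 1/a_t)] = 6.7876 km/s.
Second burn Δv₂ = |v₂ − v_a| = 5.291 km/s.
Total Δv = Δv₁ + Δv₂ = 13.60 km/s.

Δv = 13600 m/s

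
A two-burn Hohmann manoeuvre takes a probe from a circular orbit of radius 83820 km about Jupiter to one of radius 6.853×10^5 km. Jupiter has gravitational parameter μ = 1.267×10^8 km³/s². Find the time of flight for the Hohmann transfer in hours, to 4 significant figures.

The Hohmann ellipse has a_t = (r₁ + r₂)/2 = 3.8456×10^5 km.
By Kepler's third law the transfer-orbit period is T = 2π√(a_t³/μ), so t = T/2 = 66560 s.
Converting: 66560 s ÷ 3600 s/hour = 18.49 hours.

t = 18.49 hours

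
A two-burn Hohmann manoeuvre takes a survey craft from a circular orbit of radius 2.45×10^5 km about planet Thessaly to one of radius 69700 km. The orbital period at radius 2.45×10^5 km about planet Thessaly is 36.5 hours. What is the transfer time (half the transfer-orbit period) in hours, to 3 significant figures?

t = 9.39 hours

From Kepler's third law T² = 4π²r³/μ at r = 2.45×10^5 km, T = 36.5 hours = 36.5 × 3600 s = 1.314×10^5 s: μ = 4π²r³/T² = 3.36254×10^7 km³/s².
The Hohmann ellipse has a_t = (r₁ + r₂)/2 = 1.5735×10^5 km.
By Kepler's third law the transfer-orbit period is T = 2π√(a_t³/μ), so t = T/2 = 33820 s.
Converting: 33820 s ÷ 3600 s/hour = 9.39 hours.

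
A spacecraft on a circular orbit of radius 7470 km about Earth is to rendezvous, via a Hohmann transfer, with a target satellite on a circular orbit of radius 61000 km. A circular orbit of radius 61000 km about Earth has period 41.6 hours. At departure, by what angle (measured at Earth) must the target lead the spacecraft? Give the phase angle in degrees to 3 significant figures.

φ = 104°

From Kepler's third law T² = 4π²r³/μ at r = 61000 km, T = 41.6 hours = 41.6 × 3600 s = 1.4976×10^5 s: μ = 4π²r³/T² = 3.99538×10^5 km³/s².
The Hohmann ellipse has a_t = (r₁ + r₂)/2 = 34235 km.
The half-period of the transfer ellipse is t = π√(a_t³/μ) = 31480 s.
Target angular speed ω₂ = √(μ/r₂³) = 4.196×10^-5 rad/s.
Angle swept by the target during transfer: ω₂·t = 1.3209 rad = 75.68°.
The spacecraft traverses 180° on the transfer ellipse, so the target must lead by 180° − 75.68° = 104°.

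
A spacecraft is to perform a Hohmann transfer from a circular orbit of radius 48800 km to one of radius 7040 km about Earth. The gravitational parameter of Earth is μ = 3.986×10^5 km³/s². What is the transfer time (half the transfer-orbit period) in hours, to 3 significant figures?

t = 6.45 hours

Transfer-ellipse semi-major axis a_t = (r₁ + r₂)/2 = (48800 + 7040)/2 = 27920 km.
Transfer time t = π√(a_t³/μ) = π√((27920)³ / 3.986×10^5) = 23210 s.
Converting: 23210 s ÷ 3600 s/hour = 6.45 hours.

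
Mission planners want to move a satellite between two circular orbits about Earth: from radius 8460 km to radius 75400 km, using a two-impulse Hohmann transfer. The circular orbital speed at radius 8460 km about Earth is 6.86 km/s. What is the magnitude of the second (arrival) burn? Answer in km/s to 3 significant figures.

Δv₂ = 1.27 km/s

From the circular-orbit relation v² = μ/r at r = 8460 km: μ = v²r = (6.86)² × 8460 = 3.98124×10^5 km³/s².
Transfer-ellipse semi-major axis a_t = (r₁ + r₂)/2 = (8460 + 75400)/2 = 41930 km.
Circular speed at r = 75400 km: v_c = √(μ/r) = 2.298 km/s.
Transfer-orbit speed at the same r (vis-viva, a = a_t): v_t = √[μ(2/r − 1/a_t)] = 1.032 km/s.
Δv₂ = |v_t − v_c| = |1.032 − 2.298| = 1.266 km/s.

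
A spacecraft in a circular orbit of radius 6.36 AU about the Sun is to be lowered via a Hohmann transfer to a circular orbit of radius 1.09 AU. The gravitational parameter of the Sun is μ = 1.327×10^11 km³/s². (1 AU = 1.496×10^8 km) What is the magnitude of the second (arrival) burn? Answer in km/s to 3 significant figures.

Δv₂ = 8.75 km/s

In km: r₁ = 6.36 × 1.496×10^8 = 9.51456×10^8 km; r₂ = 1.09 × 1.496×10^8 = 1.63064×10^8 km.
Transfer-ellipse semi-major axis a_t = (r₁ + r₂)/2 = (9.51456×10^8 + 1.63064×10^8)/2 = 5.5726×10^8 km.
Circular speed at r = 1.63064×10^8 km: v_c = √(μ/r) = 28.527 km/s.
Transfer-orbit speed at the same r (vis-viva, a = a_t): v_t = √[μ(2/r − 1/a_t)] = 37.275 km/s.
Δv₂ = |v_t − v_c| = |37.275 − 28.527| = 8.748 km/s.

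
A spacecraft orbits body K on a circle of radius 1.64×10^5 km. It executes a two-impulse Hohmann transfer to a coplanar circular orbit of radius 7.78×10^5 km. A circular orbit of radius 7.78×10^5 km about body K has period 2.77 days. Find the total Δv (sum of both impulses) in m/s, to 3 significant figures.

From Kepler's third law T² = 4π²r³/μ at r = 7.78×10^5 km, T = 2.77 days = 2.77 × 86400 s = 2.39328×10^5 s: μ = 4π²r³/T² = 3.24572×10^8 km³/s².
Transfer-ellipse semi-major axis a_t = (r₁ + r₂)/2 = (1.640×10^5 + 7.780×10^5)/2 = 4.710×10^5 km.
Circular speed at r₁: v₁ = √(μ/r₁) = √(3.24572×10^8/1.640×10^5) = 44.49 km/s.
Transfer-orbit speed at r₁ (v² = μ(2/r − 1/a)): v_p = √[μ(2/r₁ − 1/a_t)] = 57.18 km/s.
First burn Δv₁ = |v_p − v₁| = 12.69 km/s.
At r₂, v₂ = √(μ/r₂) = 20.4252 km/s.
Transfer-orbit speed at r₂: v_a = √[μ(2/r₂ − 1/a_t)] = 12.0525 km/s.
Second burn Δv₂ = |v₂ − v_a| = 8.373 km/s.
Δv = Δv₁ + Δv₂ = 12.69 + 8.373 = 21.06 km/s.

Δv = 21100 m/s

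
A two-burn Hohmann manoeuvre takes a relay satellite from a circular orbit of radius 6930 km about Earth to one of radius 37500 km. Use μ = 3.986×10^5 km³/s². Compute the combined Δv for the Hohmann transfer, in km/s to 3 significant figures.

Δv = 3.71 km/s

Transfer-ellipse semi-major axis a_t = (r₁ + r₂)/2 = (6930 + 37500)/2 = 22215 km.
Circular speed at r₁: v₁ = √(μ/r₁) = √(3.986×10^5/6930) = 7.584 km/s.
On the transfer ellipse at r₁, vis-viva gives v_p = √[μ(2/r₁ − 1/a_t)] = 9.854 km/s.
First burn Δv₁ = |v_p − v₁| = 2.270 km/s.
Circular speed at r₂: v₂ = √(μ/r₂) = 3.260 km/s.
Transfer-orbit speed at r₂: v_a = √[μ(2/r₂ − 1/a_t)] = 1.821 km/s.
Second burn Δv₂ = |v₂ − v_a| = 1.439 km/s.
Δv = Δv₁ + Δv₂ = 2.270 + 1.439 = 3.709 km/s.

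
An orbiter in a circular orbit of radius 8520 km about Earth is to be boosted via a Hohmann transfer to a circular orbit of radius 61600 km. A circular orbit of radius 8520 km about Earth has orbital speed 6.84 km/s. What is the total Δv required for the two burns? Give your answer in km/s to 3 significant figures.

Δv = 3.52 km/s

From the circular-orbit relation v² = μ/r at r = 8520 km: μ = v²r = (6.84)² × 8520 = 3.98613×10^5 km³/s².
Semi-major axis of the transfer orbit: a_t = (8520 + 61600)/2 = 35060 km.
Circular speed at r₁: v₁ = √(μ/r₁) = √(3.98613×10^5/8520) = 6.8400 km/s.
On the transfer ellipse at r₁, vis-viva equation gives v_p = √[μ(2/r₁ − 1/a_t)] = 9.0665 km/s.
First burn Δv₁ = |v_p − v₁| = 2.2265 km/s.
At r₂, v₂ = √(μ/r₂) = 2.5438 km/s.
Transfer-orbit speed at r₂: v_a = √[μ(2/r₂ − 1/a_t)] = 1.2540 km/s.
Second burn Δv₂ = |v₂ − v_a| = 1.2898 km/s.
Δv = Δv₁ + Δv₂ = 2.2265 + 1.2898 = 3.516 km/s.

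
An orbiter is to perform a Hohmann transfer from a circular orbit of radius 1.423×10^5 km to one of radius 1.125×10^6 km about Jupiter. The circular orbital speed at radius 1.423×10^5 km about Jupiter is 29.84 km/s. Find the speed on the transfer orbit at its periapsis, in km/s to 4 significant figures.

From the circular-orbit relation v² = μ/r at r = 1.423×10^5 km: μ = v²r = (29.84)² × 1.423×10^5 = 1.26708×10^8 km³/s².
Semi-major axis of the transfer orbit: a_t = (1.423×10^5 + 1.125×10^6)/2 = 6.3365×10^5 km.
At periapsis, r = 1.423×10^5 km.
Vis-viva: v = √[μ(2/r − 1/a_t)] = √[1.26708×10^8 × (2/1.423×10^5 − 1/6.3365×10^5)] = 39.76 km/s.

v = 39.76 km/s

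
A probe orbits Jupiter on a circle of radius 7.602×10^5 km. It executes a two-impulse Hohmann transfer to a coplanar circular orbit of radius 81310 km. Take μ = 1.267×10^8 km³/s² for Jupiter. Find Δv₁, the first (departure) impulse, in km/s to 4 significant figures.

Semi-major axis of the transfer orbit: a_t = (7.602×10^5 + 81310)/2 = 4.20755×10^5 km.
On the circular orbit at r = 7.602×10^5 km, v_c = √(μ/r) = 12.91 km/s.
Transfer-orbit speed at the same r (vis-viva, a = a_t): v_t = √[μ(2/r − 1/a_t)] = 5.675 km/s.
Δv₁ = |v_t − v_c| = |5.675 − 12.91| = 7.235 km/s.

Δv₁ = 7.235 km/s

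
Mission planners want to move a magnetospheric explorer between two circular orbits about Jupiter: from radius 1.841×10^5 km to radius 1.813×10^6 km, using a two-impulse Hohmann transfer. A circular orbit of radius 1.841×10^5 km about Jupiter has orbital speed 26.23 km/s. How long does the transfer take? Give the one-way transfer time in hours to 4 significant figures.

t = 77.37 hours

From the circular-orbit relation v² = μ/r at r = 1.841×10^5 km: μ = v²r = (26.23)² × 1.841×10^5 = 1.26663×10^8 km³/s².
Transfer-ellipse semi-major axis a_t = (r₁ + r₂)/2 = (1.841×10^5 + 1.813×10^6)/2 = 9.9855×10^5 km.
By Kepler's third law the transfer-orbit period is T = 2π√(a_t³/μ), so t = T/2 = 2.7853×10^5 s.
Converting: 2.7853×10^5 s ÷ 3600 s/hour = 77.37 hours.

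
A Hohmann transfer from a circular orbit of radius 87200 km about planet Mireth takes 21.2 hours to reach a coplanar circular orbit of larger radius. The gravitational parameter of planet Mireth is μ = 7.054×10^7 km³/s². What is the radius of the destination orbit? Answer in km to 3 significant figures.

r₂ = 6.06×10^5 km

Transfer time t = 21.2 hours = 76320 s, and t = π√(a_t³/μ).
So a_t = (μ t²/π²)^(1/3) = (7.054×10^7 × (76320)² / π²)^(1/3) = 3.4658×10^5 km.
Since a_t = (r₁ + r₂)/2, r₂ = 2a_t − r₁ = 2×3.4658×10^5 − 87200 = 6.0596×10^5 km.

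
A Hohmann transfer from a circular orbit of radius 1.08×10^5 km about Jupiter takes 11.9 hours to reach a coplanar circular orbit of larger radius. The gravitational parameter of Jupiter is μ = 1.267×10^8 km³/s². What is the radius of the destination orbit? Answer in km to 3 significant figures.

Transfer time t = 11.9 hours = 42840 s, and t = π√(a_t³/μ).
So a_t = (μ t²/π²)^(1/3) = (1.267×10^8 × (42840)² / π²)^(1/3) = 2.8668×10^5 km.
Since a_t = (r₁ + r₂)/2, r₂ = 2a_t − r₁ = 2×2.8668×10^5 − 1.080×10^5 = 4.6536×10^5 km.

r₂ = 4.65×10^5 km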